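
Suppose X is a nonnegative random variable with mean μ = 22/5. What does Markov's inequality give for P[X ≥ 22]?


μ = E[X] = 22/5, a = 22.
Markov: P[X ≥ 22] ≤ μ/a = (22/5)/22 = 1/5.
Numerically: ≈ 0.20000.
(Since a = 22 > μ = 4.40000, the bound 1/5 is < 1 and informative.)

P[X ≥ 22] ≤ 1/5 ≈ 0.20000.


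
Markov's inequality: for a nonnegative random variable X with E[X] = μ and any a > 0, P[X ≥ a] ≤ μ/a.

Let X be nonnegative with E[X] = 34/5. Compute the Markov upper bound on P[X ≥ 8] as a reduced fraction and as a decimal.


μ = E[X] = 34/5, a = 8.
Markov: P[X ≥ 8] ≤ μ/a = (34/5)/8 = 17/20.
Numerically: ≈ 0.850000.
(Since a = 8 > μ = 6.800000, the bound 17/20 is < 1 and informative.)

P[X ≥ 8] ≤ 17/20 ≈ 0.850000.


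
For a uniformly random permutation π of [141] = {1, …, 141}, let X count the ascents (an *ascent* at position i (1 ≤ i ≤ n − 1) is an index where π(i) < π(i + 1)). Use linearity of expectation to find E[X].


Write X = Σ X_I over i = 1, …, 140, with X_I the indicator of one ascent.
There are 140 indicators.
For each fixed i, the pair (π(i), π(i+1)) is a uniformly random ordered pair of distinct values from {1, …, 141}; by symmetry P[π(i) < π(i+1)] = 1/2.
By linearity: E[X] = 140 · (1/2) = (141 − 1) · (1/2) = 70 ≈ 70.000.

E[X] = 70 = 70.000.


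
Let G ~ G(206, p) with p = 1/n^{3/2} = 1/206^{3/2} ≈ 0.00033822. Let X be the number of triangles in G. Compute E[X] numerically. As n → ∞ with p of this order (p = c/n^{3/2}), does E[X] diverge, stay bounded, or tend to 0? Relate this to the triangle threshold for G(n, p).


Number of potential triangles: C(206, 3) = 1435820.
Each occurs with probability p³ ≈ (0.00033822)³ ≈ 3.86898912e-11.
By linearity: E[X] = C(206, 3)·p³ ≈ 1435820 · 3.86898912e-11 ≈ 0.000056.
Since α = 3/2 > 1, p = c/n^{3/2} = o(1/n) is below the triangle threshold p ~ 1/n. Asymptotically E[X] ~ (c³/6)·n^{3(1−α)} = (1³/6)·n^{-1.5} → 0, so by Markov's inequality G has no triangles w.h.p.

E[X] ≈ 0.000056; in regime p = Θ(1/n^{3/2}) E[X] tends to 0 (below the triangle threshold p ~ 1/n).


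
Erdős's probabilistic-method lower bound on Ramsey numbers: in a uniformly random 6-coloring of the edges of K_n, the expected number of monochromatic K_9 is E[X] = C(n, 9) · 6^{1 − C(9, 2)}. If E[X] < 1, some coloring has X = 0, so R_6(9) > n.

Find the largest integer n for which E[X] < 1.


We need C(n, 9) · 6^{1 − 36} < 1, i.e. C(n, 9) < 6^{36 − 1} = 1719070799748422591028658176.
Check values of n near the boundary:
  n = 4405: C(4405, 9) = 1706862792900636302463627150; 1706862792900636302463627150 < 1719070799748422591028658176? YES
  n = 4406: C(4406, 9) = 1710356485221788389505285700; 1710356485221788389505285700 < 1719070799748422591028658176? YES
  n = 4407: C(4407, 9) = 1713856532599459170657070050; 1713856532599459170657070050 < 1719070799748422591028658176? YES
  n = 4408: C(4408, 9) = 1717362945146264156457459600; 1717362945146264156457459600 < 1719070799748422591028658176? YES
  n = 4409: C(4409, 9) = 1720875732988608787686577131; 1720875732988608787686577131 < 1719070799748422591028658176? NO
The largest n with C(n, 9) < 1719070799748422591028658176 is n = 4408 (where E[X] = 35778394690547169926197075/35813974994758803979763712 ≈ 0.99901). Hence R_6(9) > 4408, i.e. R_6(9) ≥ 4409.

Largest n = 4408; hence R_6(9) > 4408.


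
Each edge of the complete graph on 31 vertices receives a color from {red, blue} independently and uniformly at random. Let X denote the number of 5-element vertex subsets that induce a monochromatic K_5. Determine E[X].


Let X = Σ_S X_S over the C(31, 5) = 169911 subsets S of size 5, where X_S = 1 if the K_5 on S is monochromatic.
For a fixed S, the K_5 on S has C(5, 2) = 10 edges. P[all 10 edges red] = (1/2)^10, and likewise for blue, so P[monochromatic] = 2·(1/2)^10 = 2^{1 − 10} = 1/512.
By linearity: E[X] = C(31, 5) · 2^{1 − 10} = 169911 · 1/512 = 169911/512.
Numerically: E[X] ≈ 331.8574.

E[X] = C(31,5)·2^(1−C(5,2)) = 169911/512 ≈ 331.8574.


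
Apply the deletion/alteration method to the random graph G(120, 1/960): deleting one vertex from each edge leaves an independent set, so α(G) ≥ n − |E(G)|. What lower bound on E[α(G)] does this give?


E[|E(G)|] = C(120, 2)·p = 7140 · (1/960) = 119/16.
E[α(G)] ≥ n − E[|E(G)|] = 120 − 119/16 = 1801/16.
Numerically: ≈ 112.56250.
(This is only a lower bound; the true E[α(G)] may be larger.)

E[α(G)] ≥ 1801/16 ≈ 112.56250.


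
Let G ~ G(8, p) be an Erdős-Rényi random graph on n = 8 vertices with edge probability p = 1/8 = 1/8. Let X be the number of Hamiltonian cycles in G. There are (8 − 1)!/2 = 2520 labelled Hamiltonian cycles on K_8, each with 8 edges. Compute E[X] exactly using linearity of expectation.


K_8 has (8 − 1)!/2 = 2520 labelled Hamiltonian cycles.
For each such Hamiltonian cycle H, let X_H = 1 if all 8 edges of H are present in G. Then P[X_H = 1] = p^{8} = (1/8)^{8} = 1/16777216.
Summing the indicators: E[X] = Σ_H E[X_H] = 2520 · p^{8} = 2520 · 1/16777216 = 315/2097152.
Numerically: E[X] ≈ 0.0001502.

E[X] = 2520 · (1/8)^{8} = 315/2097152 ≈ 0.0001502.


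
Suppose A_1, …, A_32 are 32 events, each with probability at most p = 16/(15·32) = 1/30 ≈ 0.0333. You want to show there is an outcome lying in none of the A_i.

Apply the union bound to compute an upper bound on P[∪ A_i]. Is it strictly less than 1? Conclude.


Union bound: P[∪_{i=1}^{32} A_i] ≤ Σ_i P[A_i] ≤ 32·p = 32·(1/30) = 16/15.
Numerically: 16/15 ≈ 1.0667.
Is 16/15 < 1? NO.
Since the bound 16/15 is ≥ 1, the union bound is uninformative here; it does NOT by itself certify existence.

32·p = 16/15 ≈ 1.0667; existence NOT certified by the union bound.


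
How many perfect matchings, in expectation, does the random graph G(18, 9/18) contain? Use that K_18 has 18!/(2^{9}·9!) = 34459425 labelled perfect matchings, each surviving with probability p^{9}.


K_18 has 18!/(2^{9}·9!) = 34459425 labelled perfect matchings.
For each such perfect matching H, let X_H = 1 if all 9 edges of H are present in G. Then P[X_H = 1] = p^{9} = (1/2)^{9} = 1/512.
By linearity of expectation: E[X] = Σ_H E[X_H] = 34459425 · p^{9} = 34459425 · 1/512 = 34459425/512.
Numerically: E[X] ≈ 6.73e+04.

E[X] = 34459425 · (1/2)^{9} = 34459425/512 ≈ 6.73e+04.


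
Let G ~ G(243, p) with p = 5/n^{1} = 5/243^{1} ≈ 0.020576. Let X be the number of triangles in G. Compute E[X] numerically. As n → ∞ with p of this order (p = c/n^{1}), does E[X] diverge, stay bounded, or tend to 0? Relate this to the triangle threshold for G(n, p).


Number of potential triangles: C(243, 3) = 2362041.
Each occurs with probability p³ ≈ (0.020576)³ ≈ 8.7114649e-06.
By linearity: E[X] = C(243, 3)·p³ ≈ 2362041 · 8.7114649e-06 ≈ 20.57684.
Here α = 1, so p = 5/n is exactly at the triangle threshold p ~ 1/n. Asymptotically E[X] → c³/6 = 5³/6 = 125/6 ≈ 20.83333, a bounded constant. In this regime the triangle count is asymptotically Poisson(c³/6).

E[X] ≈ 20.57684; in regime p = Θ(1/n^{1}) E[X] stays bounded (at the triangle threshold p ~ 1/n).


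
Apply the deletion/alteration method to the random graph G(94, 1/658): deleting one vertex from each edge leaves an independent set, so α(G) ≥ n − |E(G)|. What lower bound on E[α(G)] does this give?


E[|E(G)|] = C(94, 2)·p = 4371 · (1/658) = 93/14.
E[α(G)] ≥ n − E[|E(G)|] = 94 − 93/14 = 1223/14.
Numerically: ≈ 87.35714.
(This is only a lower bound; the true E[α(G)] may be larger.)

E[α(G)] ≥ 1223/14 ≈ 87.35714.


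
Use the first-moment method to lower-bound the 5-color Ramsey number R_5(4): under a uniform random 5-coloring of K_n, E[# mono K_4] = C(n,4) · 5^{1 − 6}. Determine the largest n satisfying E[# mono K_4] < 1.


We need C(n, 4) · 5^{1 − 6} < 1, i.e. C(n, 4) < 5^{6 − 1} = 3125.
Check values of n near the boundary:
  n = 14: C(14, 4) = 1001; 1001 < 3125? YES
  n = 15: C(15, 4) = 1365; 1365 < 3125? YES
  n = 16: C(16, 4) = 1820; 1820 < 3125? YES
  n = 17: C(17, 4) = 2380; 2380 < 3125? YES
  n = 18: C(18, 4) = 3060; 3060 < 3125? YES
  n = 19: C(19, 4) = 3876; 3876 < 3125? NO
  n = 20: C(20, 4) = 4845; 4845 < 3125? NO
The largest n with C(n, 4) < 3125 is n = 18 (where E[X] = 612/625 ≈ 0.9792). Hence R_5(4) > 18, i.e. R_5(4) ≥ 19.

Largest n = 18; hence R_5(4) > 18.


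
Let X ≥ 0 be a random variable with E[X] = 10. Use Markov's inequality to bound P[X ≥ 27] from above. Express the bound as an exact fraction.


μ = E[X] = 10, a = 27.
Markov: P[X ≥ 27] ≤ μ/a = (10)/27 = 10/27.
Numerically: ≈ 0.370370.
(Since a = 27 > μ = 10.000000, the bound 10/27 is < 1 and informative.)

P[X ≥ 27] ≤ 10/27 ≈ 0.370370.


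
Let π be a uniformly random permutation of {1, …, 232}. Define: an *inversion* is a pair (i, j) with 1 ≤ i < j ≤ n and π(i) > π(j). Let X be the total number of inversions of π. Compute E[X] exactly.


Write X = Σ X_I over the C(232, 2) = 26796 pairs i < j, with X_I the indicator of one inversion.
There are 26796 indicators.
For each fixed pair i < j, the values π(i) and π(j) are two distinct elements of {1, …, 232} in uniformly random order; by symmetry P[π(i) > π(j)] = 1/2.
By linearity: E[X] = 26796 · (1/2) = C(232, 2) · (1/2) = 26796/2 = 13398 ≈ 13398.0000.

E[X] = 13398 = 13398.0000.


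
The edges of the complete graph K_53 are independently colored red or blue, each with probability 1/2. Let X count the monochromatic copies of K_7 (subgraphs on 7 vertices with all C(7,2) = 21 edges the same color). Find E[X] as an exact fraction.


Let X = Σ_S X_S over the C(53, 7) = 154143080 subsets S of size 7, where X_S = 1 if the K_7 on S is monochromatic.
For a fixed S, the K_7 on S has C(7, 2) = 21 edges. P[all 21 edges red] = (1/2)^21, and likewise for blue, so P[monochromatic] = 2·(1/2)^21 = 2^{1 − 21} = 1/1048576.
By linearity of expectation: E[X] = C(53, 7) · 2^{1 − 21} = 154143080 · 1/1048576 = 19267885/131072.
Numerically: E[X] ≈ 147.002296.

E[X] = C(53,7)·2^(1−C(7,2)) = 19267885/131072 ≈ 147.002296.


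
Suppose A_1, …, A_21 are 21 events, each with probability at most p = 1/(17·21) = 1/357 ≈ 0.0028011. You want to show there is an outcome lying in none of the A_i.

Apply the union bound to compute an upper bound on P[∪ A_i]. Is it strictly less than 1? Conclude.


Union bound: P[∪_{i=1}^{21} A_i] ≤ Σ_i P[A_i] ≤ 21·p = 21·(1/357) = 1/17.
Numerically: 1/17 ≈ 0.0588235.
Is 1/17 < 1? YES.
Since P[∪ A_i] ≤ 1/17 < 1, the complement has P[∩ A_i^c] ≥ 1 − 1/17 = 16/17 > 0, so some outcome avoids every A_i.

21·p = 1/17 ≈ 0.0588235; existence CERTIFIED by the union bound.


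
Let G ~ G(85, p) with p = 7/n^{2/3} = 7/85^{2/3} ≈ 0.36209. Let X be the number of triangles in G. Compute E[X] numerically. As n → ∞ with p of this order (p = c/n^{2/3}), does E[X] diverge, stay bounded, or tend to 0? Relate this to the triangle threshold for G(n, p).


Number of potential triangles: C(85, 3) = 98770.
Each occurs with probability p³ ≈ (0.36209)³ ≈ 4.7474048e-02.
By linearity: E[X] = C(85, 3)·p³ ≈ 98770 · 4.7474048e-02 ≈ 4689.01176.
Since α = 2/3 < 1, p = c/n^{2/3} ≫ 1/n is above the triangle threshold p ~ 1/n. Asymptotically E[X] ~ (c³/6)·n^{3(1−α)} = (7³/6)·n^{1} → ∞; triangles are abundant w.h.p.

E[X] ≈ 4689.01176; in regime p = Θ(1/n^{2/3}) E[X] diverges (above the triangle threshold p ~ 1/n).


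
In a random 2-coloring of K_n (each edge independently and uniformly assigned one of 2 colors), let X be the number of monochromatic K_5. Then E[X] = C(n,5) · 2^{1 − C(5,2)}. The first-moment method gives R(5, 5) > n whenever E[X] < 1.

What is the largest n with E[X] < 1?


We need C(n, 5) · 2^{1 − 10} < 1, i.e. C(n, 5) < 2^{10 − 1} = 512.
Check values of n near the boundary:
  n = 5: C(5, 5) = 1; 1 < 512? YES
  n = 6: C(6, 5) = 6; 6 < 512? YES
  n = 7: C(7, 5) = 21; 21 < 512? YES
  n = 8: C(8, 5) = 56; 56 < 512? YES
  n = 9: C(9, 5) = 126; 126 < 512? YES
  n = 10: C(10, 5) = 252; 252 < 512? YES
  n = 11: C(11, 5) = 462; 462 < 512? YES
  n = 12: C(12, 5) = 792; 792 < 512? NO
  n = 13: C(13, 5) = 1287; 1287 < 512? NO
  n = 14: C(14, 5) = 2002; 2002 < 512? NO
The largest n with C(n, 5) < 512 is n = 11 (where E[X] = 231/256 ≈ 0.902). Hence R(5, 5) > 11, i.e. R(5, 5) ≥ 12.

Largest n = 11; hence R(5, 5) > 11.


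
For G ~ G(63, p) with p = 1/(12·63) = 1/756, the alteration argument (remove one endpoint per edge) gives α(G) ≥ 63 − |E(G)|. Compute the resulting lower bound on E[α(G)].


E[|E(G)|] = C(63, 2)·p = 1953 · (1/756) = 31/12.
E[α(G)] ≥ n − E[|E(G)|] = 63 − 31/12 = 725/12.
Numerically: ≈ 60.416667.
(This is only a lower bound; the true E[α(G)] may be larger.)

E[α(G)] ≥ 725/12 ≈ 60.416667.


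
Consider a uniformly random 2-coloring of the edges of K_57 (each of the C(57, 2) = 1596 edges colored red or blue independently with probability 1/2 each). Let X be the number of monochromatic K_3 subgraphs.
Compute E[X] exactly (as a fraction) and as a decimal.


Let X = Σ_S X_S over the C(57, 3) = 29260 subsets S of size 3, where X_S = 1 if the K_3 on S is monochromatic.
For a fixed S, the K_3 on S has C(3, 2) = 3 edges. P[all 3 edges red] = (1/2)^3, and likewise for blue, so P[monochromatic] = 2·(1/2)^3 = 2^{1 − 3} = 1/4.
By linearity of expectation: E[X] = C(57, 3) · 2^{1 − 3} = 29260 · 1/4 = 7315.
Numerically: E[X] ≈ 7315.000000.

E[X] = C(57,3)·2^(1−C(3,2)) = 7315 ≈ 7315.000000.


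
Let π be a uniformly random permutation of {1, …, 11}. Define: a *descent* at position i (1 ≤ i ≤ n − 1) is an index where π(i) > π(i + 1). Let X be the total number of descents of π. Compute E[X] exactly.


Write X = Σ X_I over i = 1, …, 10, with X_I the indicator of one descent.
There are 10 indicators.
For each fixed i, the pair (π(i), π(i+1)) is a uniformly random ordered pair of distinct values from {1, …, 11}; by symmetry P[π(i) > π(i+1)] = 1/2.
By linearity: E[X] = 10 · (1/2) = (11 − 1) · (1/2) = 5 ≈ 5.00000.

E[X] = 5 = 5.00000.


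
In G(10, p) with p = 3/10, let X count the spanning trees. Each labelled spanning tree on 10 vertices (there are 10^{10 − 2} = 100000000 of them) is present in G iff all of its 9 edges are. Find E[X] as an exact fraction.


K_10 has 10^{10 − 2} = 100000000 labelled spanning trees.
For each such spanning tree H, let X_H = 1 if all 9 edges of H are present in G. Then P[X_H = 1] = p^{9} = (3/10)^{9} = 19683/1000000000.
Summing the indicators: E[X] = Σ_H E[X_H] = 100000000 · p^{9} = 100000000 · 19683/1000000000 = 19683/10.
Numerically: E[X] ≈ 1968.3.

E[X] = 100000000 · (3/10)^{9} = 19683/10 ≈ 1968.3.


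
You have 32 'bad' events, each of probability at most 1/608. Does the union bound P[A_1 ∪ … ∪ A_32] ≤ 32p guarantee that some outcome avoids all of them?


Union bound: P[∪_{i=1}^{32} A_i] ≤ Σ_i P[A_i] ≤ 32·p = 32·(1/608) = 1/19.
Numerically: 1/19 ≈ 0.05263.
Is 1/19 < 1? YES.
Since P[∪ A_i] ≤ 1/19 < 1, the complement has P[∩ A_i^c] ≥ 1 − 1/19 = 18/19 > 0, so some outcome avoids every A_i.

32·p = 1/19 ≈ 0.05263; existence CERTIFIED by the union bound.


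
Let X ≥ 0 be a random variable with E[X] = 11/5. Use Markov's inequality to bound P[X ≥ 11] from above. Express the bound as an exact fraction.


μ = E[X] = 11/5, a = 11.
Markov: P[X ≥ 11] ≤ μ/a = (11/5)/11 = 1/5.
Numerically: ≈ 0.200.
(Since a = 11 > μ = 2.200, the bound 1/5 is < 1 and informative.)

P[X ≥ 11] ≤ 1/5 ≈ 0.200.


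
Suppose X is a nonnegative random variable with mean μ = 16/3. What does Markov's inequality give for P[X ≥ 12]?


μ = E[X] = 16/3, a = 12.
Markov: P[X ≥ 12] ≤ μ/a = (16/3)/12 = 4/9.
Numerically: ≈ 0.444444.
(Since a = 12 > μ = 5.333333, the bound 4/9 is < 1 and informative.)

P[X ≥ 12] ≤ 4/9 ≈ 0.444444.


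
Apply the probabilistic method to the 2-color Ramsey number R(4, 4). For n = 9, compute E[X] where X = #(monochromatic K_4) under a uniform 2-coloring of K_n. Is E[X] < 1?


E[X] = C(9, 4) · 2^{1 − 6} = 126 · 2^{−5} = 126/32.
As a reduced fraction: E[X] = 63/16 ≈ 3.9375.
Is E[X] < 1? NO.
Since E[X] ≥ 1, the first-moment bound is inconclusive at n = 9; it does NOT by itself certify R(4, 4) > 9.

E[X] = 63/16 ≈ 3.9375; E[X] ≥ 1; first-moment method inconclusive here.


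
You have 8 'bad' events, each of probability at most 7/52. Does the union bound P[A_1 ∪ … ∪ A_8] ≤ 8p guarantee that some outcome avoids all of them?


Union bound: P[∪_{i=1}^{8} A_i] ≤ Σ_i P[A_i] ≤ 8·p = 8·(7/52) = 14/13.
Numerically: 14/13 ≈ 1.076923.
Is 14/13 < 1? NO.
Since the bound 14/13 is ≥ 1, the union bound is uninformative here; it does NOT by itself certify existence.

8·p = 14/13 ≈ 1.076923; existence NOT certified by the union bound.


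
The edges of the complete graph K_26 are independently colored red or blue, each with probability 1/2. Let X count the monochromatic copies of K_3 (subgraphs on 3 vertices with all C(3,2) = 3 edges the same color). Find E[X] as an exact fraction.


Let X = Σ_S X_S over the C(26, 3) = 2600 subsets S of size 3, where X_S = 1 if the K_3 on S is monochromatic.
For a fixed S, the K_3 on S has C(3, 2) = 3 edges. P[all 3 edges red] = (1/2)^3, and likewise for blue, so P[monochromatic] = 2·(1/2)^3 = 2^{1 − 3} = 1/4.
By linearity: E[X] = C(26, 3) · 2^{1 − 3} = 2600 · 1/4 = 650.
Numerically: E[X] ≈ 650.00000.

E[X] = C(26,3)·2^(1−C(3,2)) = 650 ≈ 650.00000.


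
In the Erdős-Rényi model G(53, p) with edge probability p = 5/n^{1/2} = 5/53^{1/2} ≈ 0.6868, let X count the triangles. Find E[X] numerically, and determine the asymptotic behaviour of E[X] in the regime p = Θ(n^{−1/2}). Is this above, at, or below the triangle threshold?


Number of potential triangles: C(53, 3) = 23426.
Each occurs with probability p³ ≈ (0.6868)³ ≈ 3.2396359e-01.
By linearity: E[X] = C(53, 3)·p³ ≈ 23426 · 3.2396359e-01 ≈ 7589.17116.
Since α = 1/2 < 1, p = c/n^{1/2} ≫ 1/n is above the triangle threshold p ~ 1/n. Asymptotically E[X] ~ (c³/6)·n^{3(1−α)} = (5³/6)·n^{1.5} → ∞; triangles are abundant w.h.p.

E[X] ≈ 7589.17116; in regime p = Θ(1/n^{1/2}) E[X] diverges (above the triangle threshold p ~ 1/n).


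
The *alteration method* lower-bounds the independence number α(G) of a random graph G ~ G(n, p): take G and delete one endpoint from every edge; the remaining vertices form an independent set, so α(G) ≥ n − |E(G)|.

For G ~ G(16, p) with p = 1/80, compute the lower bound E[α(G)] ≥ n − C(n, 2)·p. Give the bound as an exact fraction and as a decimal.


E[|E(G)|] = C(16, 2)·p = 120 · (1/80) = 3/2.
E[α(G)] ≥ n − E[|E(G)|] = 16 − 3/2 = 29/2.
Numerically: ≈ 14.500000.
(This is only a lower bound; the true E[α(G)] may be larger.)

E[α(G)] ≥ 29/2 ≈ 14.500000.


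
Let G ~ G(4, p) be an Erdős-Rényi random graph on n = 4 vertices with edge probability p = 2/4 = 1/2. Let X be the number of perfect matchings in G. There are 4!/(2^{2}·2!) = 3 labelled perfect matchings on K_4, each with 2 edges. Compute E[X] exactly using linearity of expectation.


K_4 has 4!/(2^{2}·2!) = 3 labelled perfect matchings.
For each such perfect matching H, let X_H = 1 if all 2 edges of H are present in G. Then P[X_H = 1] = p^{2} = (1/2)^{2} = 1/4.
By linearity: E[X] = Σ_H E[X_H] = 3 · p^{2} = 3 · 1/4 = 3/4.
Numerically: E[X] ≈ 0.75.

E[X] = 3 · (1/2)^{2} = 3/4 ≈ 0.75.


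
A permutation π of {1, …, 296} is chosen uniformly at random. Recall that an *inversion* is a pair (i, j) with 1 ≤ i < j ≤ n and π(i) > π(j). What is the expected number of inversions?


Write X = Σ X_I over the C(296, 2) = 43660 pairs i < j, with X_I the indicator of one inversion.
There are 43660 indicators.
For each fixed pair i < j, the values π(i) and π(j) are two distinct elements of {1, …, 296} in uniformly random order; by symmetry P[π(i) > π(j)] = 1/2.
By linearity: E[X] = 43660 · (1/2) = C(296, 2) · (1/2) = 43660/2 = 21830 ≈ 21830.00000.

E[X] = 21830 = 21830.00000.


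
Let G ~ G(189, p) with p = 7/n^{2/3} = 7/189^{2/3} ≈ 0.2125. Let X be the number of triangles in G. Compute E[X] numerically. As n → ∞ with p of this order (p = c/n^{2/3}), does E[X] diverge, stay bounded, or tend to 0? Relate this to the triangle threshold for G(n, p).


Number of potential triangles: C(189, 3) = 1107414.
Each occurs with probability p³ ≈ (0.2125)³ ≈ 9.602195e-03.
By linearity: E[X] = C(189, 3)·p³ ≈ 1107414 · 9.602195e-03 ≈ 10633.6049.
Since α = 2/3 < 1, p = c/n^{2/3} ≫ 1/n is above the triangle threshold p ~ 1/n. Asymptotically E[X] ~ (c³/6)·n^{3(1−α)} = (7³/6)·n^{1} → ∞; triangles are abundant w.h.p.

E[X] ≈ 10633.6049; in regime p = Θ(1/n^{2/3}) E[X] diverges (above the triangle threshold p ~ 1/n).


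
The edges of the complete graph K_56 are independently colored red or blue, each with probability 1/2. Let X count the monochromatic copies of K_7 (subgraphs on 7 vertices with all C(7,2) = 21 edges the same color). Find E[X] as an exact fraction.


Let X = Σ_S X_S over the C(56, 7) = 231917400 subsets S of size 7, where X_S = 1 if the K_7 on S is monochromatic.
For a fixed S, the K_7 on S has C(7, 2) = 21 edges. P[all 21 edges red] = (1/2)^21, and likewise for blue, so P[monochromatic] = 2·(1/2)^21 = 2^{1 − 21} = 1/1048576.
Summing: E[X] = C(56, 7) · 2^{1 − 21} = 231917400 · 1/1048576 = 28989675/131072.
Numerically: E[X] ≈ 221.173668.

E[X] = C(56,7)·2^(1−C(7,2)) = 28989675/131072 ≈ 221.173668.


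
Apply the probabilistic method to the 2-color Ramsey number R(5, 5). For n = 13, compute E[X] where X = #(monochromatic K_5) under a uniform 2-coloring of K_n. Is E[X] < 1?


E[X] = C(13, 5) · 2^{1 − 10} = 1287 · 2^{−9} = 1287/512.
As a reduced fraction: E[X] = 1287/512 ≈ 2.51367.
Is E[X] < 1? NO.
Since E[X] ≥ 1, the first-moment bound is inconclusive at n = 13; it does NOT by itself certify R(5, 5) > 13.

E[X] = 1287/512 ≈ 2.51367; E[X] ≥ 1; first-moment method inconclusive here.


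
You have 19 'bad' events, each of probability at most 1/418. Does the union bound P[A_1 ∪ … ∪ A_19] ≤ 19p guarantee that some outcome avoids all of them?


Union bound: P[∪_{i=1}^{19} A_i] ≤ Σ_i P[A_i] ≤ 19·p = 19·(1/418) = 1/22.
Numerically: 1/22 ≈ 0.04545.
Is 1/22 < 1? YES.
Since P[∪ A_i] ≤ 1/22 < 1, the complement has P[∩ A_i^c] ≥ 1 − 1/22 = 21/22 > 0, so some outcome avoids every A_i.

19·p = 1/22 ≈ 0.04545; existence CERTIFIED by the union bound.


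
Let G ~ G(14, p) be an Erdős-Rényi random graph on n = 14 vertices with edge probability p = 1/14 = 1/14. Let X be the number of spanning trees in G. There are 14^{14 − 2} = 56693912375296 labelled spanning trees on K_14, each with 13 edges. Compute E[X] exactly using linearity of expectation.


K_14 has 14^{14 − 2} = 56693912375296 labelled spanning trees.
For each such spanning tree H, let X_H = 1 if all 13 edges of H are present in G. Then P[X_H = 1] = p^{13} = (1/14)^{13} = 1/793714773254144.
Summing the indicators: E[X] = Σ_H E[X_H] = 56693912375296 · p^{13} = 56693912375296 · 1/793714773254144 = 1/14.
Numerically: E[X] ≈ 0.0714.

E[X] = 56693912375296 · (1/14)^{13} = 1/14 ≈ 0.0714.


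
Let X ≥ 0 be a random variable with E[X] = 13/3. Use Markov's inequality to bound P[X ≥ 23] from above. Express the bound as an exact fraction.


μ = E[X] = 13/3, a = 23.
Markov: P[X ≥ 23] ≤ μ/a = (13/3)/23 = 13/69.
Numerically: ≈ 0.18841.
(Since a = 23 > μ = 4.33333, the bound 13/69 is < 1 and informative.)

P[X ≥ 23] ≤ 13/69 ≈ 0.18841.


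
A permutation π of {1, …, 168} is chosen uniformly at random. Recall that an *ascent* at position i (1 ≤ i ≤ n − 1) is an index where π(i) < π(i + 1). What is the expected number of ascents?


Write X = Σ X_I over i = 1, …, 167, with X_I the indicator of one ascent.
There are 167 indicators.
For each fixed i, the pair (π(i), π(i+1)) is a uniformly random ordered pair of distinct values from {1, …, 168}; by symmetry P[π(i) < π(i+1)] = 1/2.
By linearity: E[X] = 167 · (1/2) = (168 − 1) · (1/2) = 167/2 ≈ 83.5000.

E[X] = 167/2 = 83.5000.


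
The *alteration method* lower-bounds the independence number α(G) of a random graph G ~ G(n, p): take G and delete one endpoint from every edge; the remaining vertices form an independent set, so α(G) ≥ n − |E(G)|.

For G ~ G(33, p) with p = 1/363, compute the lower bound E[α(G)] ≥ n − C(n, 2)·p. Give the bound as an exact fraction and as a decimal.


E[|E(G)|] = C(33, 2)·p = 528 · (1/363) = 16/11.
E[α(G)] ≥ n − E[|E(G)|] = 33 − 16/11 = 347/11.
Numerically: ≈ 31.54545.
(This is only a lower bound; the true E[α(G)] may be larger.)

E[α(G)] ≥ 347/11 ≈ 31.54545.


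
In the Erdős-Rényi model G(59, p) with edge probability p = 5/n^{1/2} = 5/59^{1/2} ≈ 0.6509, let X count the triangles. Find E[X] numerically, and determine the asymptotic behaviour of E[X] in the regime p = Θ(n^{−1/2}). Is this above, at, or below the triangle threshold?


Number of potential triangles: C(59, 3) = 32509.
Each occurs with probability p³ ≈ (0.6509)³ ≈ 2.758240e-01.
By linearity: E[X] = C(59, 3)·p³ ≈ 32509 · 2.758240e-01 ≈ 8966.7612.
Since α = 1/2 < 1, p = c/n^{1/2} ≫ 1/n is above the triangle threshold p ~ 1/n. Asymptotically E[X] ~ (c³/6)·n^{3(1−α)} = (5³/6)·n^{1.5} → ∞; triangles are abundant w.h.p.

E[X] ≈ 8966.7612; in regime p = Θ(1/n^{1/2}) E[X] diverges (above the triangle threshold p ~ 1/n).


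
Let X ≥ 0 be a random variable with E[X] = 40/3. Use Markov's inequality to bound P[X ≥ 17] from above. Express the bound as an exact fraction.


μ = E[X] = 40/3, a = 17.
Markov: P[X ≥ 17] ≤ μ/a = (40/3)/17 = 40/51.
Numerically: ≈ 0.7843.
(Since a = 17 > μ = 13.3333, the bound 40/51 is < 1 and informative.)

P[X ≥ 17] ≤ 40/51 ≈ 0.7843.


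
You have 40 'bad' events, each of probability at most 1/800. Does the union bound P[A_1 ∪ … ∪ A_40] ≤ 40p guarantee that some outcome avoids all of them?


Union bound: P[∪_{i=1}^{40} A_i] ≤ Σ_i P[A_i] ≤ 40·p = 40·(1/800) = 1/20.
Numerically: 1/20 ≈ 0.050.
Is 1/20 < 1? YES.
Since P[∪ A_i] ≤ 1/20 < 1, the complement has P[∩ A_i^c] ≥ 1 − 1/20 = 19/20 > 0, so some outcome avoids every A_i.

40·p = 1/20 ≈ 0.050; existence CERTIFIED by the union bound.


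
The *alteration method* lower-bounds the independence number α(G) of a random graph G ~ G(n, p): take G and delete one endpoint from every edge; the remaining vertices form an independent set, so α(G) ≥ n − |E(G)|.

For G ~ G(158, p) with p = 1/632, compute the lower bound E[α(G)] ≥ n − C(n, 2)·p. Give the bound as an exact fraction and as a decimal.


E[|E(G)|] = C(158, 2)·p = 12403 · (1/632) = 157/8.
E[α(G)] ≥ n − E[|E(G)|] = 158 − 157/8 = 1107/8.
Numerically: ≈ 138.375000.
(This is only a lower bound; the true E[α(G)] may be larger.)

E[α(G)] ≥ 1107/8 ≈ 138.375000.


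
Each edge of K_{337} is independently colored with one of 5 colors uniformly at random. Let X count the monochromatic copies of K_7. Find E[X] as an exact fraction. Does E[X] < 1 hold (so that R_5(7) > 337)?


E[X] = C(337, 7) · 5^{1 − 21} = 91989916924632 · 5^{−20} = 91989916924632/95367431640625.
As a reduced fraction: E[X] = 91989916924632/95367431640625 ≈ 0.965.
Is E[X] < 1? YES.
Since E[X] < 1, there exists a 5-coloring of K_{337} with no monochromatic K_7; hence R_5(7) > 337.

E[X] = 91989916924632/95367431640625 ≈ 0.965; E[X] < 1, so R_5(7) > 337.


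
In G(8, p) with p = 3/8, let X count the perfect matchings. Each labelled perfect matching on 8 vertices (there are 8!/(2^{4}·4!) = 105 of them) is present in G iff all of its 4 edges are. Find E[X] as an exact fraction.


K_8 has 8!/(2^{4}·4!) = 105 labelled perfect matchings.
For each such perfect matching H, let X_H = 1 if all 4 edges of H are present in G. Then P[X_H = 1] = p^{4} = (3/8)^{4} = 81/4096.
By linearity: E[X] = Σ_H E[X_H] = 105 · p^{4} = 105 · 81/4096 = 8505/4096.
Numerically: E[X] ≈ 2.08.

E[X] = 105 · (3/8)^{4} = 8505/4096 ≈ 2.08.


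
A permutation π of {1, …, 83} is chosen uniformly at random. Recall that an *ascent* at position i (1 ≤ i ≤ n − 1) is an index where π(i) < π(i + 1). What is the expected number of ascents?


Write X = Σ X_I over i = 1, …, 82, with X_I the indicator of one ascent.
There are 82 indicators.
For each fixed i, the pair (π(i), π(i+1)) is a uniformly random ordered pair of distinct values from {1, …, 83}; by symmetry P[π(i) < π(i+1)] = 1/2.
By linearity: E[X] = 82 · (1/2) = (83 − 1) · (1/2) = 41 ≈ 41.00000.

E[X] = 41 = 41.00000.


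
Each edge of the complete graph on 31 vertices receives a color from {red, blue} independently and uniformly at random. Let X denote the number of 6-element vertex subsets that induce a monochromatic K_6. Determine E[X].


Let X = Σ_S X_S over the C(31, 6) = 736281 subsets S of size 6, where X_S = 1 if the K_6 on S is monochromatic.
For a fixed S, the K_6 on S has C(6, 2) = 15 edges. P[all 15 edges red] = (1/2)^15, and likewise for blue, so P[monochromatic] = 2·(1/2)^15 = 2^{1 − 15} = 1/16384.
By linearity of expectation: E[X] = C(31, 6) · 2^{1 − 15} = 736281 · 1/16384 = 736281/16384.
Numerically: E[X] ≈ 44.93903.

E[X] = C(31,6)·2^(1−C(6,2)) = 736281/16384 ≈ 44.93903.


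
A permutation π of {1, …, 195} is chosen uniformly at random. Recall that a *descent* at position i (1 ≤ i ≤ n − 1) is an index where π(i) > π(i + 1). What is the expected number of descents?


Write X = Σ X_I over i = 1, …, 194, with X_I the indicator of one descent.
There are 194 indicators.
For each fixed i, the pair (π(i), π(i+1)) is a uniformly random ordered pair of distinct values from {1, …, 195}; by symmetry P[π(i) > π(i+1)] = 1/2.
By linearity: E[X] = 194 · (1/2) = (195 − 1) · (1/2) = 97 ≈ 97.000000.

E[X] = 97 = 97.000000.


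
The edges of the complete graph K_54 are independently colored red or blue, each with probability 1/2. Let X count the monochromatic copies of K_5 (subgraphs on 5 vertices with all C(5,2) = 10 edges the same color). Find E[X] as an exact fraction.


Let X = Σ_S X_S over the C(54, 5) = 3162510 subsets S of size 5, where X_S = 1 if the K_5 on S is monochromatic.
For a fixed S, the K_5 on S has C(5, 2) = 10 edges. P[all 10 edges red] = (1/2)^10, and likewise for blue, so P[monochromatic] = 2·(1/2)^10 = 2^{1 − 10} = 1/512.
By linearity: E[X] = C(54, 5) · 2^{1 − 10} = 3162510 · 1/512 = 1581255/256.
Numerically: E[X] ≈ 6176.7773.

E[X] = C(54,5)·2^(1−C(5,2)) = 1581255/256 ≈ 6176.7773.


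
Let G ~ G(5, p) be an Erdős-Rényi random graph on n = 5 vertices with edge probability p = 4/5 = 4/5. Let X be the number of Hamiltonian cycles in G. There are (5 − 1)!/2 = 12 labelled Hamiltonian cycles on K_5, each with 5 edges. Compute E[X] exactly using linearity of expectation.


K_5 has (5 − 1)!/2 = 12 labelled Hamiltonian cycles.
For each such Hamiltonian cycle H, let X_H = 1 if all 5 edges of H are present in G. Then P[X_H = 1] = p^{5} = (4/5)^{5} = 1024/3125.
By linearity: E[X] = Σ_H E[X_H] = 12 · p^{5} = 12 · 1024/3125 = 12288/3125.
Numerically: E[X] ≈ 3.93216.

E[X] = 12 · (4/5)^{5} = 12288/3125 ≈ 3.93216.


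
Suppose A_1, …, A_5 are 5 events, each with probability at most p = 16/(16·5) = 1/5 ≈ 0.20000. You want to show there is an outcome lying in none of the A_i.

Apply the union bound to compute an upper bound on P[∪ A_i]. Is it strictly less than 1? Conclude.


Union bound: P[∪_{i=1}^{5} A_i] ≤ Σ_i P[A_i] ≤ 5·p = 5·(1/5) = 1.
Numerically: 1 ≈ 1.00000.
Is 1 < 1? NO.
Since the bound 1 is ≥ 1, the union bound is uninformative here; it does NOT by itself certify existence.

5·p = 1 ≈ 1.00000; existence NOT certified by the union bound.


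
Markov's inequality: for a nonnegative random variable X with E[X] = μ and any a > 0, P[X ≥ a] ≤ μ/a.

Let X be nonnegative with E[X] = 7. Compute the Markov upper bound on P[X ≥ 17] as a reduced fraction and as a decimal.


μ = E[X] = 7, a = 17.
Markov: P[X ≥ 17] ≤ μ/a = (7)/17 = 7/17.
Numerically: ≈ 0.411765.
(Since a = 17 > μ = 7.000000, the bound 7/17 is < 1 and informative.)

P[X ≥ 17] ≤ 7/17 ≈ 0.411765.


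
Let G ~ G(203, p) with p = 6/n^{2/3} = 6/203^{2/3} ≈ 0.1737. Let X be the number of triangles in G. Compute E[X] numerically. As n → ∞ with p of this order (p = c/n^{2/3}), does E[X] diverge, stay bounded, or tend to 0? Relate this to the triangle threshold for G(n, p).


Number of potential triangles: C(203, 3) = 1373701.
Each occurs with probability p³ ≈ (0.1737)³ ≈ 5.241573e-03.
By linearity: E[X] = C(203, 3)·p³ ≈ 1373701 · 5.241573e-03 ≈ 7200.3547.
Since α = 2/3 < 1, p = c/n^{2/3} ≫ 1/n is above the triangle threshold p ~ 1/n. Asymptotically E[X] ~ (c³/6)·n^{3(1−α)} = (6³/6)·n^{1} → ∞; triangles are abundant w.h.p.

E[X] ≈ 7200.3547; in regime p = Θ(1/n^{2/3}) E[X] diverges (above the triangle threshold p ~ 1/n).


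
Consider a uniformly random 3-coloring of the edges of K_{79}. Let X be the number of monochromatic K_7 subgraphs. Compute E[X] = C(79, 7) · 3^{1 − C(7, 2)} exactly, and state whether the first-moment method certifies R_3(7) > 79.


E[X] = C(79, 7) · 3^{1 − 21} = 2898753715 · 3^{−20} = 2898753715/3486784401.
As a reduced fraction: E[X] = 2898753715/3486784401 ≈ 0.831.
Is E[X] < 1? YES.
Since E[X] < 1, there exists a 3-coloring of K_{79} with no monochromatic K_7; hence R_3(7) > 79.

E[X] = 2898753715/3486784401 ≈ 0.831; E[X] < 1, so R_3(7) > 79.


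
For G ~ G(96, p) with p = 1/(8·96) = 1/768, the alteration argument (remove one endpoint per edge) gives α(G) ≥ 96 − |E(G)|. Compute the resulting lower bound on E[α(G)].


E[|E(G)|] = C(96, 2)·p = 4560 · (1/768) = 95/16.
E[α(G)] ≥ n − E[|E(G)|] = 96 − 95/16 = 1441/16.
Numerically: ≈ 90.0625.
(This is only a lower bound; the true E[α(G)] may be larger.)

E[α(G)] ≥ 1441/16 ≈ 90.0625.


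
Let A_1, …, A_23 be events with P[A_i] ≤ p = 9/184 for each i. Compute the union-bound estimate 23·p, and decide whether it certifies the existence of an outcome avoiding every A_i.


Union bound: P[∪_{i=1}^{23} A_i] ≤ Σ_i P[A_i] ≤ 23·p = 23·(9/184) = 9/8.
Numerically: 9/8 ≈ 1.12500.
Is 9/8 < 1? NO.
Since the bound 9/8 is ≥ 1, the union bound is uninformative here; it does NOT by itself certify existence.

23·p = 9/8 ≈ 1.12500; existence NOT certified by the union bound.


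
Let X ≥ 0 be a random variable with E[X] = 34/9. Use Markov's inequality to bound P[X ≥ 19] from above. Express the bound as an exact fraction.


μ = E[X] = 34/9, a = 19.
Markov: P[X ≥ 19] ≤ μ/a = (34/9)/19 = 34/171.
Numerically: ≈ 0.1988.
(Since a = 19 > μ = 3.7778, the bound 34/171 is < 1 and informative.)

P[X ≥ 19] ≤ 34/171 ≈ 0.1988.


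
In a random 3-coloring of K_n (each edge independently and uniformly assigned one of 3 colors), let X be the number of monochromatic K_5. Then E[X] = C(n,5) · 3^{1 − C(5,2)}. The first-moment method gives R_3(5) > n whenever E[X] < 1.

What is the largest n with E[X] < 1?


We need C(n, 5) · 3^{1 − 10} < 1, i.e. C(n, 5) < 3^{10 − 1} = 19683.
Check values of n near the boundary:
  n = 17: C(17, 5) = 6188; 6188 < 19683? YES
  n = 18: C(18, 5) = 8568; 8568 < 19683? YES
  n = 19: C(19, 5) = 11628; 11628 < 19683? YES
  n = 20: C(20, 5) = 15504; 15504 < 19683? YES
  n = 21: C(21, 5) = 20349; 20349 < 19683? NO
  n = 22: C(22, 5) = 26334; 26334 < 19683? NO
  n = 23: C(23, 5) = 33649; 33649 < 19683? NO
The largest n with C(n, 5) < 19683 is n = 20 (where E[X] = 5168/6561 ≈ 0.7877). Hence R_3(5) > 20, i.e. R_3(5) ≥ 21.

Largest n = 20; hence R_3(5) > 20.


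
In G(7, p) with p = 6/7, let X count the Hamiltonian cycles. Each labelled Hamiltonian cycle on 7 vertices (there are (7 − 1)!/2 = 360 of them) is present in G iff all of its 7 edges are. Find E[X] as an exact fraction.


K_7 has (7 − 1)!/2 = 360 labelled Hamiltonian cycles.
For each such Hamiltonian cycle H, let X_H = 1 if all 7 edges of H are present in G. Then P[X_H = 1] = p^{7} = (6/7)^{7} = 279936/823543.
By linearity: E[X] = Σ_H E[X_H] = 360 · p^{7} = 360 · 279936/823543 = 100776960/823543.
Numerically: E[X] ≈ 122.4.

E[X] = 360 · (6/7)^{7} = 100776960/823543 ≈ 122.4.


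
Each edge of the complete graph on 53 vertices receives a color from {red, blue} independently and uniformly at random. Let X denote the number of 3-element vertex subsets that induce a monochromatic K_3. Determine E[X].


Let X = Σ_S X_S over the C(53, 3) = 23426 subsets S of size 3, where X_S = 1 if the K_3 on S is monochromatic.
For a fixed S, the K_3 on S has C(3, 2) = 3 edges. P[all 3 edges red] = (1/2)^3, and likewise for blue, so P[monochromatic] = 2·(1/2)^3 = 2^{1 − 3} = 1/4.
By linearity: E[X] = C(53, 3) · 2^{1 − 3} = 23426 · 1/4 = 11713/2.
Numerically: E[X] ≈ 5856.50000.

E[X] = C(53,3)·2^(1−C(3,2)) = 11713/2 ≈ 5856.50000.


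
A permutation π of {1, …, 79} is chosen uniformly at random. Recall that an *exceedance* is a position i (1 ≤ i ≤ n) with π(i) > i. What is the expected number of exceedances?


Write X = Σ_{i=1}^{79} X_i, where X_i = 1_{π(i) > i}.
For each fixed i, π(i) is uniform over {1, …, 79} (marginal of a uniform permutation), so P[π(i) > i] = (n − i)/n. Summing: Σ_{i=1}^{79} (n − i)/n = (0 + 1 + … + 78)/79 = 79(79 − 1)/(2·79) = (79 − 1)/2.
Hence E[X] = Σ_{i=1}^{79} (79 − i)/79 = 39 ≈ 39.00000.

E[X] = 39 = 39.00000.


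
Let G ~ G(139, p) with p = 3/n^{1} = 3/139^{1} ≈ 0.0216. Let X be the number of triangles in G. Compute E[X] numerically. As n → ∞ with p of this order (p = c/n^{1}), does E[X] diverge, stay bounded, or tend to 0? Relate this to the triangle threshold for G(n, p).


Number of potential triangles: C(139, 3) = 437989.
Each occurs with probability p³ ≈ (0.0216)³ ≈ 1.00535e-05.
By linearity: E[X] = C(139, 3)·p³ ≈ 437989 · 1.00535e-05 ≈ 4.403.
Here α = 1, so p = 3/n is exactly at the triangle threshold p ~ 1/n. Asymptotically E[X] → c³/6 = 3³/6 = 9/2 ≈ 4.500, a bounded constant. In this regime the triangle count is asymptotically Poisson(c³/6).

E[X] ≈ 4.403; in regime p = Θ(1/n^{1}) E[X] stays bounded (at the triangle threshold p ~ 1/n).


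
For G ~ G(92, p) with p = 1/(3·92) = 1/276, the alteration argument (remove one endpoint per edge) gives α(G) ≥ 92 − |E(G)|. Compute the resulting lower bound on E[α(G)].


E[|E(G)|] = C(92, 2)·p = 4186 · (1/276) = 91/6.
E[α(G)] ≥ n − E[|E(G)|] = 92 − 91/6 = 461/6.
Numerically: ≈ 76.83333.
(This is only a lower bound; the true E[α(G)] may be larger.)

E[α(G)] ≥ 461/6 ≈ 76.83333.


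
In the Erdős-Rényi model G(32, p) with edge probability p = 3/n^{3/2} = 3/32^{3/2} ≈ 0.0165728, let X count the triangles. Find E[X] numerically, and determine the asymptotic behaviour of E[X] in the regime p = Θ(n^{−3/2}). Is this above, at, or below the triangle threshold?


Number of potential triangles: C(32, 3) = 4960.
Each occurs with probability p³ ≈ (0.0165728)³ ≈ 4.55185964e-06.
By linearity: E[X] = C(32, 3)·p³ ≈ 4960 · 4.55185964e-06 ≈ 0.022577.
Since α = 3/2 > 1, p = c/n^{3/2} = o(1/n) is below the triangle threshold p ~ 1/n. Asymptotically E[X] ~ (c³/6)·n^{3(1−α)} = (3³/6)·n^{-1.5} → 0, so by Markov's inequality G has no triangles w.h.p.

E[X] ≈ 0.022577; in regime p = Θ(1/n^{3/2}) E[X] tends to 0 (below the triangle threshold p ~ 1/n).


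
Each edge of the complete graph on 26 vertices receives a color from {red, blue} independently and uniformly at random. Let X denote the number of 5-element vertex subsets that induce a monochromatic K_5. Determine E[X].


Let X = Σ_S X_S over the C(26, 5) = 65780 subsets S of size 5, where X_S = 1 if the K_5 on S is monochromatic.
For a fixed S, the K_5 on S has C(5, 2) = 10 edges. P[all 10 edges red] = (1/2)^10, and likewise for blue, so P[monochromatic] = 2·(1/2)^10 = 2^{1 − 10} = 1/512.
Summing: E[X] = C(26, 5) · 2^{1 − 10} = 65780 · 1/512 = 16445/128.
Numerically: E[X] ≈ 128.47656.

E[X] = C(26,5)·2^(1−C(5,2)) = 16445/128 ≈ 128.47656.
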